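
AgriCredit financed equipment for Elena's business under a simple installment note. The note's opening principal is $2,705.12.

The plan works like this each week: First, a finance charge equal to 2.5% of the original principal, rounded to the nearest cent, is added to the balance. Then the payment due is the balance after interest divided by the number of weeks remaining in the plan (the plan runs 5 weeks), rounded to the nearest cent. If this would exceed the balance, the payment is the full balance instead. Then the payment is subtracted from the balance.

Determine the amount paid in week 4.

Week 1: opening $2,705.12; interest $67.63 → $2,772.75; payment $554.55; balance $2,218.20
Week 2: opening $2,218.20; interest $67.63 → $2,285.83; payment $571.46; balance $1,714.37
Week 3: opening $1,714.37; interest $67.63 → $1,782.00; payment $594.00; balance $1,188.00
Week 4: opening $1,188.00; interest $67.63 → $1,255.63; payment $627.82; balance $627.81

$627.82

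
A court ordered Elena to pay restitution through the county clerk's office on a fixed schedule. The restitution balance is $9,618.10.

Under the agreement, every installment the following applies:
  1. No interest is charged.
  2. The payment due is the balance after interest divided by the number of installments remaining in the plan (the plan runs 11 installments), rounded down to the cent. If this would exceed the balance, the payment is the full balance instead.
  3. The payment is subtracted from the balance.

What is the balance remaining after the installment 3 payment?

# | Opening | Payment | End bal
1 | $9,618.10 | $874.37 | $8,743.73
2 | $8,743.73 | $874.37 | $7,869.36
3 | $7,869.36 | $874.37 | $6,994.99

$6,994.99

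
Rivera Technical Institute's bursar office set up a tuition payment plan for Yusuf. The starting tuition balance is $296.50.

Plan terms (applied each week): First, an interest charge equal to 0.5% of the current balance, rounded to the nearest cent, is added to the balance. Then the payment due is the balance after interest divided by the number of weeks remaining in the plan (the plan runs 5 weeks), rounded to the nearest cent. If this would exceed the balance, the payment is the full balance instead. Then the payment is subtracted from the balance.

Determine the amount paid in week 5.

$60.79

Week 1: opening $296.50; interest $1.48 → $297.98; payment $59.60; balance $238.38
Week 2: opening $238.38; interest $1.19 → $239.57; payment $59.89; balance $179.68
Week 3: opening $179.68; interest $0.90 → $180.58; payment $60.19; balance $120.39
Week 4: opening $120.39; interest $0.60 → $120.99; payment $60.50; balance $60.49
Week 5: opening $60.49; interest $0.30 → $60.79; payment $60.79; balance $0.00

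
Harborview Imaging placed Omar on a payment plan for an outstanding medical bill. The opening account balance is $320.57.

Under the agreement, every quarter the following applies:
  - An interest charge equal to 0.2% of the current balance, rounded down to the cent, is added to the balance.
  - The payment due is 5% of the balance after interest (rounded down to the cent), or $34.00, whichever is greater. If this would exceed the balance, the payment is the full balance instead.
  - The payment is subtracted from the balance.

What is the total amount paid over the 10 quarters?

$323.92

Quarter 1: opening $320.57; interest $0.64 → $321.21; payment $34.00; balance $287.21
Quarter 2: opening $287.21; interest $0.57 → $287.78; payment $34.00; balance $253.78
Quarter 3: opening $253.78; interest $0.50 → $254.28; payment $34.00; balance $220.28
Quarter 4: opening $220.28; interest $0.44 → $220.72; payment $34.00; balance $186.72
Quarter 5: opening $186.72; interest $0.37 → $187.09; payment $34.00; balance $153.09
Quarter 6: opening $153.09; interest $0.30 → $153.39; payment $34.00; balance $119.39
Quarter 7: opening $119.39; interest $0.23 → $119.62; payment $34.00; balance $85.62
Quarter 8: opening $85.62; interest $0.17 → $85.79; payment $34.00; balance $51.79
Quarter 9: opening $51.79; interest $0.10 → $51.89; payment $34.00; balance $17.89
Quarter 10: opening $17.89; interest $0.03 → $17.92; payment $17.92; balance $0.00
Total paid: $323.92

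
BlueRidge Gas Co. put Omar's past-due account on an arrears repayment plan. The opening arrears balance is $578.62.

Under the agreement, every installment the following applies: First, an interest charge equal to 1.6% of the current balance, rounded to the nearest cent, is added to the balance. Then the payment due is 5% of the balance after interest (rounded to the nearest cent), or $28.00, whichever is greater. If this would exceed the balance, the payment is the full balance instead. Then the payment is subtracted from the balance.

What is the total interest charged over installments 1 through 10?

$78.22

Installment 1: opening $578.62; interest $9.26 → $587.88; payment $29.39; balance $558.49
Installment 2: opening $558.49; interest $8.94 → $567.43; payment $28.37; balance $539.06
Installment 3: opening $539.06; interest $8.62 → $547.68; payment $28.00; balance $519.68
Installment 4: opening $519.68; interest $8.31 → $527.99; payment $28.00; balance $499.99
Installment 5: opening $499.99; interest $8.00 → $507.99; payment $28.00; balance $479.99
Installment 6: opening $479.99; interest $7.68 → $487.67; payment $28.00; balance $459.67
Installment 7: opening $459.67; interest $7.35 → $467.02; payment $28.00; balance $439.02
Installment 8: opening $439.02; interest $7.02 → $446.04; payment $28.00; balance $418.04
Installment 9: opening $418.04; interest $6.69 → $424.73; payment $28.00; balance $396.73
Installment 10: opening $396.73; interest $6.35 → $403.08; payment $28.00; balance $375.08
Total interest: $9.26 + $8.94 + $8.62 + $8.31 + $8.00 + $7.68 + $7.35 + $7.02 + $6.69 + $6.35 = $78.22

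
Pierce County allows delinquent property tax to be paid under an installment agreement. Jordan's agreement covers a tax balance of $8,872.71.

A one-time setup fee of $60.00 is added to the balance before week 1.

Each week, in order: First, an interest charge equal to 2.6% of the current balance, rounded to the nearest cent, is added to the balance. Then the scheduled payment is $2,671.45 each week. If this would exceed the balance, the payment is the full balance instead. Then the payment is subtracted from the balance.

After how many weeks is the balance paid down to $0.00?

Week 1: opening $8,932.71; interest $232.25 → $9,164.96; payment $2,671.45; balance $6,493.51
Week 2: opening $6,493.51; interest $168.83 → $6,662.34; payment $2,671.45; balance $3,990.89
Week 3: opening $3,990.89; interest $103.76 → $4,094.65; payment $2,671.45; balance $1,423.20
Week 4: opening $1,423.20; interest $37.00 → $1,460.20; payment $1,460.20; balance $0.00
Balance reaches $0.00 in week 4.

4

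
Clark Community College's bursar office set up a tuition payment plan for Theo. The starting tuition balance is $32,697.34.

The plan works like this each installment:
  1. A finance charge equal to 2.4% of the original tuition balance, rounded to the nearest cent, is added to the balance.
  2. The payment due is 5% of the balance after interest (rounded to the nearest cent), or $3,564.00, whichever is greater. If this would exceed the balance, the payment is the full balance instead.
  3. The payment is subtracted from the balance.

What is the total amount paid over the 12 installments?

Installment 1: $32,697.34 +$784.74 interest = $33,482.08; pay $3,564.00 → $29,918.08
Installment 2: $29,918.08 +$784.74 interest = $30,702.82; pay $3,564.00 → $27,138.82
Installment 3: $27,138.82 +$784.74 interest = $27,923.56; pay $3,564.00 → $24,359.56
Installment 4: $24,359.56 +$784.74 interest = $25,144.30; pay $3,564.00 → $21,580.30
Installment 5: $21,580.30 +$784.74 interest = $22,365.04; pay $3,564.00 → $18,801.04
Installment 6: $18,801.04 +$784.74 interest = $19,585.78; pay $3,564.00 → $16,021.78
Installment 7: $16,021.78 +$784.74 interest = $16,806.52; pay $3,564.00 → $13,242.52
Installment 8: $13,242.52 +$784.74 interest = $14,027.26; pay $3,564.00 → $10,463.26
Installment 9: $10,463.26 +$784.74 interest = $11,248.00; pay $3,564.00 → $7,684.00
Installment 10: $7,684.00 +$784.74 interest = $8,468.74; pay $3,564.00 → $4,904.74
Installment 11: $4,904.74 +$784.74 interest = $5,689.48; pay $3,564.00 → $2,125.48
Installment 12: $2,125.48 +$784.74 interest = $2,910.22; pay $2,910.22 → $0.00
Total paid: $42,114.22

$42,114.22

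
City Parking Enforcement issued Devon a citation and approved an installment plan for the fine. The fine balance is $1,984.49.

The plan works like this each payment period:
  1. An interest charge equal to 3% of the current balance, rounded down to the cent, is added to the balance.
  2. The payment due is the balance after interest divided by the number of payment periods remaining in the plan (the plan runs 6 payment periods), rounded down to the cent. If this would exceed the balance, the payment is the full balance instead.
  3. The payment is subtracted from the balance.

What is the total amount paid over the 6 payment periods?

$2,203.57

Payment period 1: opening $1,984.49; interest $59.53 → $2,044.02; payment $340.67; balance $1,703.35
Payment period 2: opening $1,703.35; interest $51.10 → $1,754.45; payment $350.89; balance $1,403.56
Payment period 3: opening $1,403.56; interest $42.10 → $1,445.66; payment $361.41; balance $1,084.25
Payment period 4: opening $1,084.25; interest $32.52 → $1,116.77; payment $372.25; balance $744.52
Payment period 5: opening $744.52; interest $22.33 → $766.85; payment $383.42; balance $383.43
Payment period 6: opening $383.43; interest $11.50 → $394.93; payment $394.93; balance $0.00
Total paid: $2,203.57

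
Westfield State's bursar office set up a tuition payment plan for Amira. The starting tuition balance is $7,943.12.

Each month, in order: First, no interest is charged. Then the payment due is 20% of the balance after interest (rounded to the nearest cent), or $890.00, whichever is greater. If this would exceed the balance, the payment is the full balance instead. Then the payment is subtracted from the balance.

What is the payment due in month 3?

Month 1: opening $7,943.12; payment $1,588.62; balance $6,354.50
Month 2: opening $6,354.50; payment $1,270.90; balance $5,083.60
Month 3: opening $5,083.60; payment $1,016.72; balance $4,066.88

$1,016.72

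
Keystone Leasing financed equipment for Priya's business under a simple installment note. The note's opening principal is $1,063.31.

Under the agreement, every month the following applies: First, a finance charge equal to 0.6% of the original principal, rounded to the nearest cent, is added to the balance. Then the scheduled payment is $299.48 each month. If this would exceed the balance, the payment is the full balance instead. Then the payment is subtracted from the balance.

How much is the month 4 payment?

# | Opening | Interest | Payment | End bal
1 | $1,063.31 | $6.38 | $299.48 | $770.21
2 | $770.21 | $6.38 | $299.48 | $477.11
3 | $477.11 | $6.38 | $299.48 | $184.01
4 | $184.01 | $6.38 | $190.39 | $0.00

$190.39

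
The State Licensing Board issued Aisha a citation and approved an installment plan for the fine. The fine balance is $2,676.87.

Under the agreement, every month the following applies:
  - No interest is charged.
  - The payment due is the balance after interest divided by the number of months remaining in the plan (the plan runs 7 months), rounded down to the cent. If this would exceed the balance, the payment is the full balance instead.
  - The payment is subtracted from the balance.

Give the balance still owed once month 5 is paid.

$764.82

Month 1: $2,676.87 − $382.41 → $2,294.46
Month 2: $2,294.46 − $382.41 → $1,912.05
Month 3: $1,912.05 − $382.41 → $1,529.64
Month 4: $1,529.64 − $382.41 → $1,147.23
Month 5: $1,147.23 − $382.41 → $764.82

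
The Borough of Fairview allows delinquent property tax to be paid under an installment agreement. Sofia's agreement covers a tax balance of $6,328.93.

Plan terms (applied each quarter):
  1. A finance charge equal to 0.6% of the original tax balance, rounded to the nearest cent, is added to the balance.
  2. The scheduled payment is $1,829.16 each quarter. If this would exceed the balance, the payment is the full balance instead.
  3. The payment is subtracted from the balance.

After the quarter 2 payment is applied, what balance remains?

$2,746.55

Quarter 1: opening $6,328.93; interest $37.97 → $6,366.90; payment $1,829.16; balance $4,537.74
Quarter 2: opening $4,537.74; interest $37.97 → $4,575.71; payment $1,829.16; balance $2,746.55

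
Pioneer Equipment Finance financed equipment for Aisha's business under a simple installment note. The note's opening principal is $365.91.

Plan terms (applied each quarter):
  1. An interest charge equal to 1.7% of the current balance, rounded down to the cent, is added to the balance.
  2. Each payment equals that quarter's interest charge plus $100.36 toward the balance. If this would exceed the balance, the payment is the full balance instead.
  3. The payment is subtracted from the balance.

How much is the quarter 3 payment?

Quarter 1: opening $365.91; interest $6.22 → $372.13; payment $106.58; balance $265.55
Quarter 2: opening $265.55; interest $4.51 → $270.06; payment $104.87; balance $165.19
Quarter 3: opening $165.19; interest $2.80 → $167.99; payment $103.16; balance $64.83

$103.16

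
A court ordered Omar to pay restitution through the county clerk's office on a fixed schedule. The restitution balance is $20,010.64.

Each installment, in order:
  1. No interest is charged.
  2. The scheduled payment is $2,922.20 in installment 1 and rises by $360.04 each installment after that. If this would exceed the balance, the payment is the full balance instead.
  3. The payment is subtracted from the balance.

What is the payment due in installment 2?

$3,282.24

Installment 1: opening $20,010.64; payment $2,922.20; balance $17,088.44
Installment 2: opening $17,088.44; payment $3,282.24; balance $13,806.20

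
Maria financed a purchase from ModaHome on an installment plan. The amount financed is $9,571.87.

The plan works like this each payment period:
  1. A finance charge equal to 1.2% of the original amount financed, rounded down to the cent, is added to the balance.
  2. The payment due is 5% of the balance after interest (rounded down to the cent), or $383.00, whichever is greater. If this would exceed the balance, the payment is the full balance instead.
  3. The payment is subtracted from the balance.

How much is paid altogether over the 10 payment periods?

$4,182.15

Payment period 1: opening $9,571.87; interest $114.86 → $9,686.73; payment $484.33; balance $9,202.40
Payment period 2: opening $9,202.40; interest $114.86 → $9,317.26; payment $465.86; balance $8,851.40
Payment period 3: opening $8,851.40; interest $114.86 → $8,966.26; payment $448.31; balance $8,517.95
Payment period 4: opening $8,517.95; interest $114.86 → $8,632.81; payment $431.64; balance $8,201.17
Payment period 5: opening $8,201.17; interest $114.86 → $8,316.03; payment $415.80; balance $7,900.23
Payment period 6: opening $7,900.23; interest $114.86 → $8,015.09; payment $400.75; balance $7,614.34
Payment period 7: opening $7,614.34; interest $114.86 → $7,729.20; payment $386.46; balance $7,342.74
Payment period 8: opening $7,342.74; interest $114.86 → $7,457.60; payment $383.00; balance $7,074.60
Payment period 9: opening $7,074.60; interest $114.86 → $7,189.46; payment $383.00; balance $6,806.46
Payment period 10: opening $6,806.46; interest $114.86 → $6,921.32; payment $383.00; balance $6,538.32
Total paid: $4,182.15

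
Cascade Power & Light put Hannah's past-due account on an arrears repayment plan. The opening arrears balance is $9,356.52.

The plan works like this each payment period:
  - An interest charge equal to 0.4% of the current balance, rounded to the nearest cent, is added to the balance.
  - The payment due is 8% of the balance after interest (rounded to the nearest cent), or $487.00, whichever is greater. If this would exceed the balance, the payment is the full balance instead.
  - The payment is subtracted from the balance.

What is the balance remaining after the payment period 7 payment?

$5,347.13

Payment period 1: opening $9,356.52; interest $37.43 → $9,393.95; payment $751.52; balance $8,642.43
Payment period 2: opening $8,642.43; interest $34.57 → $8,677.00; payment $694.16; balance $7,982.84
Payment period 3: opening $7,982.84; interest $31.93 → $8,014.77; payment $641.18; balance $7,373.59
Payment period 4: opening $7,373.59; interest $29.49 → $7,403.08; payment $592.25; balance $6,810.83
Payment period 5: opening $6,810.83; interest $27.24 → $6,838.07; payment $547.05; balance $6,291.02
Payment period 6: opening $6,291.02; interest $25.16 → $6,316.18; payment $505.29; balance $5,810.89
Payment period 7: opening $5,810.89; interest $23.24 → $5,834.13; payment $487.00; balance $5,347.13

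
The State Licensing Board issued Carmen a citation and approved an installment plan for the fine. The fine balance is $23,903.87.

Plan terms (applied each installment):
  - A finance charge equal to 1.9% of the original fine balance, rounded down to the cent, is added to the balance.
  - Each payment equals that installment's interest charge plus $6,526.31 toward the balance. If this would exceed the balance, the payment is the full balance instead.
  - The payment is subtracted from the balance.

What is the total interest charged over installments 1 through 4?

# | Opening | Interest | Payment | End bal
1 | $23,903.87 | $454.17 | $6,980.48 | $17,377.56
2 | $17,377.56 | $454.17 | $6,980.48 | $10,851.25
3 | $10,851.25 | $454.17 | $6,980.48 | $4,324.94
4 | $4,324.94 | $454.17 | $4,779.11 | $0.00
Total interest: $454.17 + $454.17 + $454.17 + $454.17 = $1,816.68

$1,816.68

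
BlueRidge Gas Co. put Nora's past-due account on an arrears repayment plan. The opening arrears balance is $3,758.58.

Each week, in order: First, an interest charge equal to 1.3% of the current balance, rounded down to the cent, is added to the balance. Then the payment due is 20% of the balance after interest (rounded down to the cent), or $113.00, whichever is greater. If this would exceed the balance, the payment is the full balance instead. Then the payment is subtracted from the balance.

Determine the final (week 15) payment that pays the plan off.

$22.93

Week 1: opening $3,758.58; interest $48.86 → $3,807.44; payment $761.48; balance $3,045.96
Week 2: opening $3,045.96; interest $39.59 → $3,085.55; payment $617.11; balance $2,468.44
Week 3: opening $2,468.44; interest $32.08 → $2,500.52; payment $500.10; balance $2,000.42
Week 4: opening $2,000.42; interest $26.00 → $2,026.42; payment $405.28; balance $1,621.14
Week 5: opening $1,621.14; interest $21.07 → $1,642.21; payment $328.44; balance $1,313.77
Week 6: opening $1,313.77; interest $17.07 → $1,330.84; payment $266.16; balance $1,064.68
Week 7: opening $1,064.68; interest $13.84 → $1,078.52; payment $215.70; balance $862.82
Week 8: opening $862.82; interest $11.21 → $874.03; payment $174.80; balance $699.23
Week 9: opening $699.23; interest $9.08 → $708.31; payment $141.66; balance $566.65
Week 10: opening $566.65; interest $7.36 → $574.01; payment $114.80; balance $459.21
Week 11: opening $459.21; interest $5.96 → $465.17; payment $113.00; balance $352.17
Week 12: opening $352.17; interest $4.57 → $356.74; payment $113.00; balance $243.74
Week 13: opening $243.74; interest $3.16 → $246.90; payment $113.00; balance $133.90
Week 14: opening $133.90; interest $1.74 → $135.64; payment $113.00; balance $22.64
Week 15: opening $22.64; interest $0.29 → $22.93; payment $22.93; balance $0.00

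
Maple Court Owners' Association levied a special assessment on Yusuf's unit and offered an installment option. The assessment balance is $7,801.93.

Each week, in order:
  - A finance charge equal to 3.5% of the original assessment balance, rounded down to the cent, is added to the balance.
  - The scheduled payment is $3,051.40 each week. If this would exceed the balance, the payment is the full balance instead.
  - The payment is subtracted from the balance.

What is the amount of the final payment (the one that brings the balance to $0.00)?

# | Opening | Interest | Payment | End bal
1 | $7,801.93 | $273.06 | $3,051.40 | $5,023.59
2 | $5,023.59 | $273.06 | $3,051.40 | $2,245.25
3 | $2,245.25 | $273.06 | $2,518.31 | $0.00

$2,518.31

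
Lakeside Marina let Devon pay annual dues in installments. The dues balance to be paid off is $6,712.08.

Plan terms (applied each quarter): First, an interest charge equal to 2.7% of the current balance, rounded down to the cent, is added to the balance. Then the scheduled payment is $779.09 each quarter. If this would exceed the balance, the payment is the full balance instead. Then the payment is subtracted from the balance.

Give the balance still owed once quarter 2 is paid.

Quarter 1: $6,712.08 +$181.22 interest = $6,893.30; pay $779.09 → $6,114.21
Quarter 2: $6,114.21 +$165.08 interest = $6,279.29; pay $779.09 → $5,500.20

$5,500.20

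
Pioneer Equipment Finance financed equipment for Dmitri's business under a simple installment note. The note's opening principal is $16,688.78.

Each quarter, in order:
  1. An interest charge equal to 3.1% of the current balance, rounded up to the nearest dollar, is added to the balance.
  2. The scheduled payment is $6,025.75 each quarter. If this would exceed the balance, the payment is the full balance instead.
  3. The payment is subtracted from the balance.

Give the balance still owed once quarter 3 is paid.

$0.00

# | Opening | Interest | Payment | End bal
1 | $16,688.78 | $518.00 | $6,025.75 | $11,181.03
2 | $11,181.03 | $347.00 | $6,025.75 | $5,502.28
3 | $5,502.28 | $171.00 | $5,673.28 | $0.00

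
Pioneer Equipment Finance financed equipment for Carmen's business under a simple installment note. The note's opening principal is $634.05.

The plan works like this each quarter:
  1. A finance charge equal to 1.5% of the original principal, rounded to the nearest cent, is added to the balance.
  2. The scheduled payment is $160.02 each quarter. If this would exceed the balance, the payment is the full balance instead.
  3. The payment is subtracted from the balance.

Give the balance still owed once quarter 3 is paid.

Quarter 1: $634.05 +$9.51 interest = $643.56; pay $160.02 → $483.54
Quarter 2: $483.54 +$9.51 interest = $493.05; pay $160.02 → $333.03
Quarter 3: $333.03 +$9.51 interest = $342.54; pay $160.02 → $182.52

$182.52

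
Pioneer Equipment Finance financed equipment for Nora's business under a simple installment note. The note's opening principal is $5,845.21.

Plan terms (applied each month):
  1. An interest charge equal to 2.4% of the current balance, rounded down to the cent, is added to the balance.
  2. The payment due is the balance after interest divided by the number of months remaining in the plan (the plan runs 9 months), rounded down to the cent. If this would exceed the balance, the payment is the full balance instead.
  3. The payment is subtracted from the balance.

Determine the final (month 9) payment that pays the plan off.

$804.00

# | Opening | Interest | Payment | End bal
1 | $5,845.21 | $140.28 | $665.05 | $5,320.44
2 | $5,320.44 | $127.69 | $681.01 | $4,767.12
3 | $4,767.12 | $114.41 | $697.36 | $4,184.17
4 | $4,184.17 | $100.42 | $714.09 | $3,570.50
5 | $3,570.50 | $85.69 | $731.23 | $2,924.96
6 | $2,924.96 | $70.19 | $748.78 | $2,246.37
7 | $2,246.37 | $53.91 | $766.76 | $1,533.52
8 | $1,533.52 | $36.80 | $785.16 | $785.16
9 | $785.16 | $18.84 | $804.00 | $0.00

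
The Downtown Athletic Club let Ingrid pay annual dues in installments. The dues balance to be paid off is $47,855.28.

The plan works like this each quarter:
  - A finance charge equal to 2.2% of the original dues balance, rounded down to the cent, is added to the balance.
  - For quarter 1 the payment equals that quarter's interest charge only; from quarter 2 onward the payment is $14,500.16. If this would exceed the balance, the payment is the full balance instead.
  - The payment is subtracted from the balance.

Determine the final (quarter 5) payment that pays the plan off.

# | Opening | Interest | Payment | End bal
1 | $47,855.28 | $1,052.81 | $1,052.81 | $47,855.28
2 | $47,855.28 | $1,052.81 | $14,500.16 | $34,407.93
3 | $34,407.93 | $1,052.81 | $14,500.16 | $20,960.58
4 | $20,960.58 | $1,052.81 | $14,500.16 | $7,513.23
5 | $7,513.23 | $1,052.81 | $8,566.04 | $0.00

$8,566.04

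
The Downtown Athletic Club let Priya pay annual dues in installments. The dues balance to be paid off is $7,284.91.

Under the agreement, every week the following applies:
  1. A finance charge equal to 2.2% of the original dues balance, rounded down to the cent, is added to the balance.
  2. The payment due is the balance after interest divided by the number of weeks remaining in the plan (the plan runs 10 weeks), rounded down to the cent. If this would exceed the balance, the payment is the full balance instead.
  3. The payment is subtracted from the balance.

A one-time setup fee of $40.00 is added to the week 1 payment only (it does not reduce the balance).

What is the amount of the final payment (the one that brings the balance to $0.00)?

Week 1: opening $7,284.91; interest $160.26 → $7,445.17; payment $744.51 (+ $40.00 fee); balance $6,700.66
Week 2: opening $6,700.66; interest $160.26 → $6,860.92; payment $762.32; balance $6,098.60
Week 3: opening $6,098.60; interest $160.26 → $6,258.86; payment $782.35; balance $5,476.51
Week 4: opening $5,476.51; interest $160.26 → $5,636.77; payment $805.25; balance $4,831.52
Week 5: opening $4,831.52; interest $160.26 → $4,991.78; payment $831.96; balance $4,159.82
Week 6: opening $4,159.82; interest $160.26 → $4,320.08; payment $864.01; balance $3,456.07
Week 7: opening $3,456.07; interest $160.26 → $3,616.33; payment $904.08; balance $2,712.25
Week 8: opening $2,712.25; interest $160.26 → $2,872.51; payment $957.50; balance $1,915.01
Week 9: opening $1,915.01; interest $160.26 → $2,075.27; payment $1,037.63; balance $1,037.64
Week 10: opening $1,037.64; interest $160.26 → $1,197.90; payment $1,197.90; balance $0.00

$1,197.90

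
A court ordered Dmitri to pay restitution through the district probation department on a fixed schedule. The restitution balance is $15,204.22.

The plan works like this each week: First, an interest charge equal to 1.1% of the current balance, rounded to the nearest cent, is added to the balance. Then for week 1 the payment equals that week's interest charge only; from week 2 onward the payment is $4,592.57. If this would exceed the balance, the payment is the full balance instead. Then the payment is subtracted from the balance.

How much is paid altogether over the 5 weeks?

Week 1: $15,204.22 +$167.25 interest = $15,371.47; pay $167.25 → $15,204.22
Week 2: $15,204.22 +$167.25 interest = $15,371.47; pay $4,592.57 → $10,778.90
Week 3: $10,778.90 +$118.57 interest = $10,897.47; pay $4,592.57 → $6,304.90
Week 4: $6,304.90 +$69.35 interest = $6,374.25; pay $4,592.57 → $1,781.68
Week 5: $1,781.68 +$19.60 interest = $1,801.28; pay $1,801.28 → $0.00
Total paid: $15,746.24

$15,746.24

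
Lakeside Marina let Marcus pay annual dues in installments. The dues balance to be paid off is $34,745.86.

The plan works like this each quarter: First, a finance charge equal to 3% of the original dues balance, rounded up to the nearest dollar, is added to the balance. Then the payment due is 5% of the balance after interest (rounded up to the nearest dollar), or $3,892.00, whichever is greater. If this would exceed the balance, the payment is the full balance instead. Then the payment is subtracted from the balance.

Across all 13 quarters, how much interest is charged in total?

Quarter 1: $34,745.86 +$1,043.00 interest = $35,788.86; pay $3,892.00 → $31,896.86
Quarter 2: $31,896.86 +$1,043.00 interest = $32,939.86; pay $3,892.00 → $29,047.86
Quarter 3: $29,047.86 +$1,043.00 interest = $30,090.86; pay $3,892.00 → $26,198.86
Quarter 4: $26,198.86 +$1,043.00 interest = $27,241.86; pay $3,892.00 → $23,349.86
Quarter 5: $23,349.86 +$1,043.00 interest = $24,392.86; pay $3,892.00 → $20,500.86
Quarter 6: $20,500.86 +$1,043.00 interest = $21,543.86; pay $3,892.00 → $17,651.86
Quarter 7: $17,651.86 +$1,043.00 interest = $18,694.86; pay $3,892.00 → $14,802.86
Quarter 8: $14,802.86 +$1,043.00 interest = $15,845.86; pay $3,892.00 → $11,953.86
Quarter 9: $11,953.86 +$1,043.00 interest = $12,996.86; pay $3,892.00 → $9,104.86
Quarter 10: $9,104.86 +$1,043.00 interest = $10,147.86; pay $3,892.00 → $6,255.86
Quarter 11: $6,255.86 +$1,043.00 interest = $7,298.86; pay $3,892.00 → $3,406.86
Quarter 12: $3,406.86 +$1,043.00 interest = $4,449.86; pay $3,892.00 → $557.86
Quarter 13: $557.86 +$1,043.00 interest = $1,600.86; pay $1,600.86 → $0.00
Total interest: $1,043.00 + $1,043.00 + $1,043.00 + $1,043.00 + $1,043.00 + $1,043.00 + $1,043.00 + $1,043.00 + $1,043.00 + $1,043.00 + $1,043.00 + $1,043.00 + $1,043.00 = $13,559.00

$13,559.00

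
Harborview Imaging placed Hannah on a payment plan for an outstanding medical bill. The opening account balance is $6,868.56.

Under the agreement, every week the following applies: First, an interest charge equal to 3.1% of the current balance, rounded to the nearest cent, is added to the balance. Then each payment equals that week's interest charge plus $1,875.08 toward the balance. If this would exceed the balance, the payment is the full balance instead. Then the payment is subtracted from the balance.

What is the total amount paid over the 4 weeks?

$7,371.50

Week 1: opening $6,868.56; interest $212.93 → $7,081.49; payment $2,088.01; balance $4,993.48
Week 2: opening $4,993.48; interest $154.80 → $5,148.28; payment $2,029.88; balance $3,118.40
Week 3: opening $3,118.40; interest $96.67 → $3,215.07; payment $1,971.75; balance $1,243.32
Week 4: opening $1,243.32; interest $38.54 → $1,281.86; payment $1,281.86; balance $0.00
Total paid: $7,371.50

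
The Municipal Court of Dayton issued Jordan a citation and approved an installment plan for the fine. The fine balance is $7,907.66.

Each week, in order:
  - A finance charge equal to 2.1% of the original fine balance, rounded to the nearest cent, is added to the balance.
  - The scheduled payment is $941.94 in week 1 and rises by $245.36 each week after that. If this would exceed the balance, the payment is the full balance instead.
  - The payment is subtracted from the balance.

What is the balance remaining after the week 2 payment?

Week 1: $7,907.66 +$166.06 interest = $8,073.72; pay $941.94 → $7,131.78
Week 2: $7,131.78 +$166.06 interest = $7,297.84; pay $1,187.30 → $6,110.54

$6,110.54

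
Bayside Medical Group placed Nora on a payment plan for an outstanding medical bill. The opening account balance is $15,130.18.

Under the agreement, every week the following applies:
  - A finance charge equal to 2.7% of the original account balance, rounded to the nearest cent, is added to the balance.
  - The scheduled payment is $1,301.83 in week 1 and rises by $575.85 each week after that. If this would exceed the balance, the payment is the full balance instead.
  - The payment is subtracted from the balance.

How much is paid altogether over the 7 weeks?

$17,989.75

Week 1: $15,130.18 +$408.51 interest = $15,538.69; pay $1,301.83 → $14,236.86
Week 2: $14,236.86 +$408.51 interest = $14,645.37; pay $1,877.68 → $12,767.69
Week 3: $12,767.69 +$408.51 interest = $13,176.20; pay $2,453.53 → $10,722.67
Week 4: $10,722.67 +$408.51 interest = $11,131.18; pay $3,029.38 → $8,101.80
Week 5: $8,101.80 +$408.51 interest = $8,510.31; pay $3,605.23 → $4,905.08
Week 6: $4,905.08 +$408.51 interest = $5,313.59; pay $4,181.08 → $1,132.51
Week 7: $1,132.51 +$408.51 interest = $1,541.02; pay $1,541.02 → $0.00
Total paid: $17,989.75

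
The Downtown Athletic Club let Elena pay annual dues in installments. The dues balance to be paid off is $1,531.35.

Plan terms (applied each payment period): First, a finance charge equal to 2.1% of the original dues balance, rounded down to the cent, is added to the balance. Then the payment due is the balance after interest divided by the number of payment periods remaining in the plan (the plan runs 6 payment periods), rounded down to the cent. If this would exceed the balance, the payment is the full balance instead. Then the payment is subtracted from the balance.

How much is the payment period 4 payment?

$285.77

Payment period 1: $1,531.35 +$32.15 interest = $1,563.50; pay $260.58 → $1,302.92
Payment period 2: $1,302.92 +$32.15 interest = $1,335.07; pay $267.01 → $1,068.06
Payment period 3: $1,068.06 +$32.15 interest = $1,100.21; pay $275.05 → $825.16
Payment period 4: $825.16 +$32.15 interest = $857.31; pay $285.77 → $571.54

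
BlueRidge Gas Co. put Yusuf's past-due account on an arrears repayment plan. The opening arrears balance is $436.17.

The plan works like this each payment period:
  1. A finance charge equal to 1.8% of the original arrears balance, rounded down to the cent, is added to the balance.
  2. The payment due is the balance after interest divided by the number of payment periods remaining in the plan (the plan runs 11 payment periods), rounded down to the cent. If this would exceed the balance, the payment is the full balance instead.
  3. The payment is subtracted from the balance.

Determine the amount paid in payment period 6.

Payment period 1: $436.17 +$7.85 interest = $444.02; pay $40.36 → $403.66
Payment period 2: $403.66 +$7.85 interest = $411.51; pay $41.15 → $370.36
Payment period 3: $370.36 +$7.85 interest = $378.21; pay $42.02 → $336.19
Payment period 4: $336.19 +$7.85 interest = $344.04; pay $43.00 → $301.04
Payment period 5: $301.04 +$7.85 interest = $308.89; pay $44.12 → $264.77
Payment period 6: $264.77 +$7.85 interest = $272.62; pay $45.43 → $227.19

$45.43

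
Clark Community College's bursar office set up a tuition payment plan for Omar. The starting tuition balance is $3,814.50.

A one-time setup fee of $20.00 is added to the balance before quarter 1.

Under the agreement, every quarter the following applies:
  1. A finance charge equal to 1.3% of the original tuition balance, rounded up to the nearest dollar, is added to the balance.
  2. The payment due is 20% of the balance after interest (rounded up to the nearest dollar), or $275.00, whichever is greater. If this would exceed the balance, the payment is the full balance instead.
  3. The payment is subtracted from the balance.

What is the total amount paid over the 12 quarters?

$4,434.50

Quarter 1: opening $3,834.50; interest $50.00 → $3,884.50; payment $777.00; balance $3,107.50
Quarter 2: opening $3,107.50; interest $50.00 → $3,157.50; payment $632.00; balance $2,525.50
Quarter 3: opening $2,525.50; interest $50.00 → $2,575.50; payment $516.00; balance $2,059.50
Quarter 4: opening $2,059.50; interest $50.00 → $2,109.50; payment $422.00; balance $1,687.50
Quarter 5: opening $1,687.50; interest $50.00 → $1,737.50; payment $348.00; balance $1,389.50
Quarter 6: opening $1,389.50; interest $50.00 → $1,439.50; payment $288.00; balance $1,151.50
Quarter 7: opening $1,151.50; interest $50.00 → $1,201.50; payment $275.00; balance $926.50
Quarter 8: opening $926.50; interest $50.00 → $976.50; payment $275.00; balance $701.50
Quarter 9: opening $701.50; interest $50.00 → $751.50; payment $275.00; balance $476.50
Quarter 10: opening $476.50; interest $50.00 → $526.50; payment $275.00; balance $251.50
Quarter 11: opening $251.50; interest $50.00 → $301.50; payment $275.00; balance $26.50
Quarter 12: opening $26.50; interest $50.00 → $76.50; payment $76.50; balance $0.00
Total paid: $4,434.50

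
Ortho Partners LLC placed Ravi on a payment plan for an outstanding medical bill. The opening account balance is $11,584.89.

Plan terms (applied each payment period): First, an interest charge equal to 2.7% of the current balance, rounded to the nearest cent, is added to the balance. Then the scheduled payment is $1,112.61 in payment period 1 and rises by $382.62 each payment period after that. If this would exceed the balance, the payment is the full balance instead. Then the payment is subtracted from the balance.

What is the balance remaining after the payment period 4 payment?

Payment period 1: $11,584.89 +$312.79 interest = $11,897.68; pay $1,112.61 → $10,785.07
Payment period 2: $10,785.07 +$291.20 interest = $11,076.27; pay $1,495.23 → $9,581.04
Payment period 3: $9,581.04 +$258.69 interest = $9,839.73; pay $1,877.85 → $7,961.88
Payment period 4: $7,961.88 +$214.97 interest = $8,176.85; pay $2,260.47 → $5,916.38

$5,916.38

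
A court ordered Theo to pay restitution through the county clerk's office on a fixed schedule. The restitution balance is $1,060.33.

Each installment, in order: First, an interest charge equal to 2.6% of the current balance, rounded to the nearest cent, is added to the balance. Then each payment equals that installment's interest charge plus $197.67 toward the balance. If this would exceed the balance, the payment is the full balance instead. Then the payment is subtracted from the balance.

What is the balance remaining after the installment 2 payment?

Installment 1: opening $1,060.33; interest $27.57 → $1,087.90; payment $225.24; balance $862.66
Installment 2: opening $862.66; interest $22.43 → $885.09; payment $220.10; balance $664.99

$664.99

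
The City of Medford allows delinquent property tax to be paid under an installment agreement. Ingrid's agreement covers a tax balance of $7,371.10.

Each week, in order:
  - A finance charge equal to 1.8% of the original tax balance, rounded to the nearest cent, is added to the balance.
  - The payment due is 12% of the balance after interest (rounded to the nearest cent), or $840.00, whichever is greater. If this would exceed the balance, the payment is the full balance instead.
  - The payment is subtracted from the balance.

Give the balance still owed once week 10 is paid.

$237.45

# | Opening | Interest | Payment | End bal
1 | $7,371.10 | $132.68 | $900.45 | $6,603.33
2 | $6,603.33 | $132.68 | $840.00 | $5,896.01
3 | $5,896.01 | $132.68 | $840.00 | $5,188.69
4 | $5,188.69 | $132.68 | $840.00 | $4,481.37
5 | $4,481.37 | $132.68 | $840.00 | $3,774.05
6 | $3,774.05 | $132.68 | $840.00 | $3,066.73
7 | $3,066.73 | $132.68 | $840.00 | $2,359.41
8 | $2,359.41 | $132.68 | $840.00 | $1,652.09
9 | $1,652.09 | $132.68 | $840.00 | $944.77
10 | $944.77 | $132.68 | $840.00 | $237.45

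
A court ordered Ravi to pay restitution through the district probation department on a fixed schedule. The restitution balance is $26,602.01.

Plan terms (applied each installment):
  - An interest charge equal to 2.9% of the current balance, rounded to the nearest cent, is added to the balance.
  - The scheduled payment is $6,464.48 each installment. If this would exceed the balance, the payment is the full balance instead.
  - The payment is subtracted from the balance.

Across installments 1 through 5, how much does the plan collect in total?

Installment 1: $26,602.01 +$771.46 interest = $27,373.47; pay $6,464.48 → $20,908.99
Installment 2: $20,908.99 +$606.36 interest = $21,515.35; pay $6,464.48 → $15,050.87
Installment 3: $15,050.87 +$436.48 interest = $15,487.35; pay $6,464.48 → $9,022.87
Installment 4: $9,022.87 +$261.66 interest = $9,284.53; pay $6,464.48 → $2,820.05
Installment 5: $2,820.05 +$81.78 interest = $2,901.83; pay $2,901.83 → $0.00
Total paid: $28,759.75

$28,759.75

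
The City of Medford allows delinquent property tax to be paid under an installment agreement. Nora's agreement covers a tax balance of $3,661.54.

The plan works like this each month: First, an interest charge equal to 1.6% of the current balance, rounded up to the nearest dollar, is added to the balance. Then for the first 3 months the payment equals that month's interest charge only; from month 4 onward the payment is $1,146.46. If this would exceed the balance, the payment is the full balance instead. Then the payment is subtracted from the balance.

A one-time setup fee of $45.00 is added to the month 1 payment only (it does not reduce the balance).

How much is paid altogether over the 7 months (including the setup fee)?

$4,014.54

Month 1: opening $3,661.54; interest $59.00 → $3,720.54; payment $59.00 (+ $45.00 fee); balance $3,661.54
Month 2: opening $3,661.54; interest $59.00 → $3,720.54; payment $59.00; balance $3,661.54
Month 3: opening $3,661.54; interest $59.00 → $3,720.54; payment $59.00; balance $3,661.54
Month 4: opening $3,661.54; interest $59.00 → $3,720.54; payment $1,146.46; balance $2,574.08
Month 5: opening $2,574.08; interest $42.00 → $2,616.08; payment $1,146.46; balance $1,469.62
Month 6: opening $1,469.62; interest $24.00 → $1,493.62; payment $1,146.46; balance $347.16
Month 7: opening $347.16; interest $6.00 → $353.16; payment $353.16; balance $0.00
Total paid: $4,014.54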